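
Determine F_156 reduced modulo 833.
144

Matrix identity: Q^n = [[F_(n+1), F_n], [F_n, F_(n-1)]] with Q = [[1,1],[1,0]].
n = 156 = 10011100₂. Square-and-multiply, entries mod 833:
Q^1 = [[1,1],[1,0]]
Q^2 = (Q^1)² = [[2,1],[1,1]]
Q^4 = (Q^2)² = [[5,3],[3,2]]
Q^9 = (Q^4)²·Q = [[55,34],[34,21]]
Q^19 = (Q^9)²·Q = [[101,16],[16,85]]
Q^39 = (Q^19)²·Q = [[105,461],[461,477]]
Q^78 = (Q^39)² = [[302,76],[76,226]]
Q^156 = (Q^78)² = [[352,144],[144,208]]
F_156 mod 833 = Q^156[0][1] = 144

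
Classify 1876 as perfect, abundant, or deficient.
abundant

Proper divisors of 1876: sum = 1 + 2 + 4 + 7 + 14 + 28 + 67 + 134 + 268 + 469 + 938 = 1932
Since 1932 > 1876, 1876 is abundant.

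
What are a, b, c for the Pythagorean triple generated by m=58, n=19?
(3003, 2204, 3725)

Euclid's formula: a = m² - n², b = 2mn, c = m² + n²
m = 58, n = 19
a = 58² - 19² = 3364 - 361 = 3003
b = 2 × 58 × 19 = 2204
c = 58² + 19² = 3364 + 361 = 3725
Verification: 3003² + 2204² = 9018009 + 4857616 = 13875625 = 3725² ✓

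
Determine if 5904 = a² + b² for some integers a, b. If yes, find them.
48² + 60² (a=48, b=60)

Factorization: 5904 = 2^4 × 3^2 × 41
By Fermat: n is sum of two squares iff every prime p ≡ 3 (mod 4) appears to even power.
All primes ≡ 3 (mod 4) appear to even power.
Search a = 0, 1, 2, … for 5904 - a² a perfect square: first hit at a = 48: 5904 - 2304 = 3600 = 60².
5904 = 48² + 60² = 2304 + 3600 ✓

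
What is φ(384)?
128

384 = 2^7 × 3
φ(n) = n × ∏(1 - 1/p) for each prime p dividing n
φ(384) = 384 × (1 - 1/2) × (1 - 1/3) = 128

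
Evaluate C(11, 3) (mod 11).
0

Using Lucas' theorem:
Write n=11 and k=3 in base 11:
n in base 11: [1, 0]
k in base 11: [0, 3]
C(11,3) mod 11 = ∏ C(n_i, k_i) mod 11
Digit binomials (mod 11): C(1,0) = 1; C(0,3) = 0 (k_i > n_i)
Product: 1 × 0 = 0 ≡ 0 (mod 11)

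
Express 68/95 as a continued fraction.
[0; 1, 2, 1, 1, 13]

Euclidean algorithm steps:
68 = 0 × 95 + 68
95 = 1 × 68 + 27
68 = 2 × 27 + 14
27 = 1 × 14 + 13
14 = 1 × 13 + 1
13 = 13 × 1 + 0
Continued fraction: [0; 1, 2, 1, 1, 13]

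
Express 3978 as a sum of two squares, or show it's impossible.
3² + 63² (a=3, b=63)

Factorization: 3978 = 2 × 3^2 × 13 × 17
By Fermat: n is sum of two squares iff every prime p ≡ 3 (mod 4) appears to even power.
All primes ≡ 3 (mod 4) appear to even power.
Search a = 0, 1, 2, … for 3978 - a² a perfect square: first hit at a = 3: 3978 - 9 = 3969 = 63².
3978 = 3² + 63² = 9 + 3969 ✓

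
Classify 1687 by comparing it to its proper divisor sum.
deficient

Proper divisors of 1687: sum = 1 + 7 + 241 = 249
Since 249 < 1687, 1687 is deficient.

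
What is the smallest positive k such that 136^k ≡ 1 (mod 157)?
156

157 is prime, so ord(136) divides φ(157) = 156.
Divisors of 156: 1, 2, 3, 4, 6, 12, 13, 26, 39, 52, 78, 156.
Repeated squaring: 136^1 ≡ 136, 136^2 ≡ 127, 136^4 ≡ 115, 136^8 ≡ 37, 136^16 ≡ 113, 136^32 ≡ 52, 136^64 ≡ 35, 136^128 ≡ 126 (mod 157).
Test 136^d mod 157 for each divisor d in increasing order:
136^1 ≡ 136
136^2 ≡ 127
136^3 = 136^2·136^1 ≡ 2
136^4 ≡ 115
136^6 = 136^4·136^2 ≡ 4
136^12 = 136^8·136^4 ≡ 16
136^13 = 136^8·136^4·136^1 ≡ 135
136^26 = 136^16·136^8·136^2 ≡ 13
136^39 = 136^32·136^4·136^2·136^1 ≡ 28
136^52 = 136^32·136^16·136^4 ≡ 12
136^78 = 136^64·136^8·136^4·136^2 ≡ 156
136^156 = 136^128·136^16·136^8·136^4 ≡ 1  ← first divisor giving 1
The order is 156.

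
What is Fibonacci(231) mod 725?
419

Matrix identity: Q^n = [[F_(n+1), F_n], [F_n, F_(n-1)]] with Q = [[1,1],[1,0]].
n = 231 = 11100111₂. Square-and-multiply, entries mod 725:
Q^1 = [[1,1],[1,0]]
Q^3 = (Q^1)²·Q = [[3,2],[2,1]]
Q^7 = (Q^3)²·Q = [[21,13],[13,8]]
Q^14 = (Q^7)² = [[610,377],[377,233]]
Q^28 = (Q^14)² = [[204,261],[261,668]]
Q^57 = (Q^28)²·Q = [[204,262],[262,667]]
Q^115 = (Q^57)²·Q = [[612,60],[60,552]]
Q^231 = (Q^115)²·Q = [[659,419],[419,240]]
F_231 mod 725 = Q^231[0][1] = 419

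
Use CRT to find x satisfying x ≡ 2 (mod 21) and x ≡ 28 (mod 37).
65

Using Chinese Remainder Theorem:
M = 21 × 37 = 777
M1 = 37, M2 = 21
y1 = 37^(-1) mod 21 = 4
y2 = 21^(-1) mod 37 = 30
x = (2×37×4 + 28×21×30) mod 777 = 65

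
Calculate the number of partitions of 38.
26015

p(n) counts ways to write n as a sum of positive integers (order ignored).
Euler's pentagonal recurrence: p(k) = p(k-1) + p(k-2) - p(k-5) - p(k-7) + p(k-12) + p(k-15) - ... (offsets j(3j∓1)/2, signs ++--, p(0)=1, p(<0)=0).
DP table for k = 0..37: p(0)=1, p(1)=1, p(2)=2, p(3)=3, p(4)=5, p(5)=7, p(6)=11, p(7)=15, p(8)=22, p(9)=30, p(10)=42, p(11)=56, p(12)=77, p(13)=101, p(14)=135, p(15)=176, p(16)=231, p(17)=297, p(18)=385, p(19)=490, p(20)=627, p(21)=792, p(22)=1002, p(23)=1255, p(24)=1575, p(25)=1958, p(26)=2436, p(27)=3010, p(28)=3718, p(29)=4565, p(30)=5604, p(31)=6842, p(32)=8349, p(33)=10143, p(34)=12310, p(35)=14883, p(36)=17977, p(37)=21637.
Final step: p(38) = p(37) + p(36) - p(33) - p(31) + p(26) + p(23) - p(16) - p(12) + p(3)
= 21637 + 17977 - 10143 - 6842 + 2436 + 1255 - 231 - 77 + 3
= 26015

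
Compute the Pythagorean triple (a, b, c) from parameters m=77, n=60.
(2329, 9240, 9529)

Euclid's formula: a = m² - n², b = 2mn, c = m² + n²
m = 77, n = 60
a = 77² - 60² = 5929 - 3600 = 2329
b = 2 × 77 × 60 = 9240
c = 77² + 60² = 5929 + 3600 = 9529
Verification: 2329² + 9240² = 5424241 + 85377600 = 90801841 = 9529² ✓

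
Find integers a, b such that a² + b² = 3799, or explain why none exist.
Not possible

Factorization: 3799 = 29 × 131
By Fermat: n is sum of two squares iff every prime p ≡ 3 (mod 4) appears to even power.
Prime(s) ≡ 3 (mod 4) with odd exponent: [(131, 1)]
Therefore 3799 cannot be expressed as a² + b².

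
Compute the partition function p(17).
297

p(n) counts ways to write n as a sum of positive integers (order ignored).
Euler's pentagonal recurrence: p(k) = p(k-1) + p(k-2) - p(k-5) - p(k-7) + p(k-12) + p(k-15) - ... (offsets j(3j∓1)/2, signs ++--, p(0)=1, p(<0)=0).
DP table for k = 0..16: p(0)=1, p(1)=1, p(2)=2, p(3)=3, p(4)=5, p(5)=7, p(6)=11, p(7)=15, p(8)=22, p(9)=30, p(10)=42, p(11)=56, p(12)=77, p(13)=101, p(14)=135, p(15)=176, p(16)=231.
Final step: p(17) = p(16) + p(15) - p(12) - p(10) + p(5) + p(2)
= 231 + 176 - 77 - 42 + 7 + 2
= 297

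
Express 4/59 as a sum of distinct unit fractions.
1/15 + 1/885

Greedy algorithm:
4/59: ceiling(59/4) = 15, use 1/15
1/885: ceiling(885/1) = 885, use 1/885
Result: 4/59 = 1/15 + 1/885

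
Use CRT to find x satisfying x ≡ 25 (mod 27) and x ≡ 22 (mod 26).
646

Using Chinese Remainder Theorem:
M = 27 × 26 = 702
M1 = 26, M2 = 27
y1 = 26^(-1) mod 27 = 26
y2 = 27^(-1) mod 26 = 1
x = (25×26×26 + 22×27×1) mod 702 = 646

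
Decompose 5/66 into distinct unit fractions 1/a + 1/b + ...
1/14 + 1/231

Greedy algorithm:
5/66: ceiling(66/5) = 14, use 1/14
1/231: ceiling(231/1) = 231, use 1/231
Result: 5/66 = 1/14 + 1/231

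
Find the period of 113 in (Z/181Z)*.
60

181 is prime, so ord(113) divides φ(181) = 180.
Divisors of 180: 1, 2, 3, 4, 5, 6, 9, 10, 12, 15, 18, 20, 30, 36, 45, 60, 90, 180.
Repeated squaring: 113^1 ≡ 113, 113^2 ≡ 99, 113^4 ≡ 27, 113^8 ≡ 5, 113^16 ≡ 25, 113^32 ≡ 82, 113^64 ≡ 27, 113^128 ≡ 5 (mod 181).
Test 113^d mod 181 for each divisor d in increasing order:
113^1 ≡ 113
113^2 ≡ 99
113^3 = 113^2·113^1 ≡ 146
113^4 ≡ 27
113^5 = 113^4·113^1 ≡ 155
113^6 = 113^4·113^2 ≡ 139
113^9 = 113^8·113^1 ≡ 22
113^10 = 113^8·113^2 ≡ 133
113^12 = 113^8·113^4 ≡ 135
113^15 = 113^8·113^4·113^2·113^1 ≡ 162
113^18 = 113^16·113^2 ≡ 122
113^20 = 113^16·113^4 ≡ 132
113^30 = 113^16·113^8·113^4·113^2 ≡ 180
113^36 = 113^32·113^4 ≡ 42
113^45 = 113^32·113^8·113^4·113^1 ≡ 19
113^60 = 113^32·113^16·113^8·113^4 ≡ 1  ← first divisor giving 1
The order is 60.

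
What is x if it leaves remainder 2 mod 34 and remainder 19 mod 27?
478

Using Chinese Remainder Theorem:
M = 34 × 27 = 918
M1 = 27, M2 = 34
y1 = 27^(-1) mod 34 = 29
y2 = 34^(-1) mod 27 = 4
x = (2×27×29 + 19×34×4) mod 918 = 478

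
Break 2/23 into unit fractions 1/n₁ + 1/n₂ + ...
1/12 + 1/276

Greedy algorithm:
2/23: ceiling(23/2) = 12, use 1/12
1/276: ceiling(276/1) = 276, use 1/276
Result: 2/23 = 1/12 + 1/276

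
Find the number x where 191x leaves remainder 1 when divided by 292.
159

gcd(191, 292) = 1, so the inverse exists.
Extended Euclidean algorithm on (292, 191):
292 = 1 × 191 + 101  ⟹  101 = (1)·292 + (-1)·191
191 = 1 × 101 + 90  ⟹  90 = (-1)·292 + (2)·191
101 = 1 × 90 + 11  ⟹  11 = (2)·292 + (-3)·191
90 = 8 × 11 + 2  ⟹  2 = (-17)·292 + (26)·191
11 = 5 × 2 + 1  ⟹  1 = (87)·292 + (-133)·191
So (-133)·191 ≡ 1 (mod 292), i.e. 191^(-1) ≡ -133 ≡ 159 (mod 292).
Check: 191 × 159 = 30369 ≡ 1 (mod 292)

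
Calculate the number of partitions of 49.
173525

p(n) counts ways to write n as a sum of positive integers (order ignored).
Euler's pentagonal recurrence: p(k) = p(k-1) + p(k-2) - p(k-5) - p(k-7) + p(k-12) + p(k-15) - ... (offsets j(3j∓1)/2, signs ++--, p(0)=1, p(<0)=0).
DP table for k = 0..48: p(0)=1, p(1)=1, p(2)=2, p(3)=3, p(4)=5, p(5)=7, p(6)=11, p(7)=15, p(8)=22, p(9)=30, p(10)=42, p(11)=56, p(12)=77, p(13)=101, p(14)=135, p(15)=176, p(16)=231, p(17)=297, p(18)=385, p(19)=490, p(20)=627, p(21)=792, p(22)=1002, p(23)=1255, p(24)=1575, p(25)=1958, p(26)=2436, p(27)=3010, p(28)=3718, p(29)=4565, p(30)=5604, p(31)=6842, p(32)=8349, p(33)=10143, p(34)=12310, p(35)=14883, p(36)=17977, p(37)=21637, p(38)=26015, p(39)=31185, p(40)=37338, p(41)=44583, p(42)=53174, p(43)=63261, p(44)=75175, p(45)=89134, p(46)=105558, p(47)=124754, p(48)=147273.
Final step: p(49) = p(48) + p(47) - p(44) - p(42) + p(37) + p(34) - p(27) - p(23) + p(14) + p(9)
= 147273 + 124754 - 75175 - 53174 + 21637 + 12310 - 3010 - 1255 + 135 + 30
= 173525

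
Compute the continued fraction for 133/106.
[1; 3, 1, 12, 2]

Euclidean algorithm steps:
133 = 1 × 106 + 27
106 = 3 × 27 + 25
27 = 1 × 25 + 2
25 = 12 × 2 + 1
2 = 2 × 1 + 0
Continued fraction: [1; 3, 1, 12, 2]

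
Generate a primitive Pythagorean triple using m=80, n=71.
(1359, 11360, 11441)

Euclid's formula: a = m² - n², b = 2mn, c = m² + n²
m = 80, n = 71
a = 80² - 71² = 6400 - 5041 = 1359
b = 2 × 80 × 71 = 11360
c = 80² + 71² = 6400 + 5041 = 11441
Verification: 1359² + 11360² = 1846881 + 129049600 = 130896481 = 11441² ✓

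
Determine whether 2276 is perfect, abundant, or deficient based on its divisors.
deficient

Proper divisors of 2276: sum = 1 + 2 + 4 + 569 + 1138 = 1714
Since 1714 < 2276, 2276 is deficient.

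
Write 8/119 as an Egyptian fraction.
1/15 + 1/1785

Greedy algorithm:
8/119: ceiling(119/8) = 15, use 1/15
1/1785: ceiling(1785/1) = 1785, use 1/1785
Result: 8/119 = 1/15 + 1/1785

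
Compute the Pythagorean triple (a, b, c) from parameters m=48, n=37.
(935, 3552, 3673)

Euclid's formula: a = m² - n², b = 2mn, c = m² + n²
m = 48, n = 37
a = 48² - 37² = 2304 - 1369 = 935
b = 2 × 48 × 37 = 3552
c = 48² + 37² = 2304 + 1369 = 3673
Verification: 935² + 3552² = 874225 + 12616704 = 13490929 = 3673² ✓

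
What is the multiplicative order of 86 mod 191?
95

191 is prime, so ord(86) divides φ(191) = 190.
Divisors of 190: 1, 2, 5, 10, 19, 38, 95, 190.
Repeated squaring: 86^1 ≡ 86, 86^2 ≡ 138, 86^4 ≡ 135, 86^8 ≡ 80, 86^16 ≡ 97, 86^32 ≡ 50, 86^64 ≡ 17, 86^128 ≡ 98 (mod 191).
Test 86^d mod 191 for each divisor d in increasing order:
86^1 ≡ 86
86^2 ≡ 138
86^5 = 86^4·86^1 ≡ 150
86^10 = 86^8·86^2 ≡ 153
86^19 = 86^16·86^2·86^1 ≡ 39
86^38 = 86^32·86^4·86^2 ≡ 184
86^95 = 86^64·86^16·86^8·86^4·86^2·86^1 ≡ 1  ← first divisor giving 1
The order is 95.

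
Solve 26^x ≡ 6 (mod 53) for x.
34

Baby-step giant-step with step n = ⌈√53⌉ = 8.
Baby steps 26^j mod 53 (j:value) for j=0..7: 0:1, 1:26, 2:40, 3:33, 4:10, 5:48, 6:29, 7:12.
Giant-step multiplier: 26^(-8) ≡ 26^(52-8) = 26^44 ≡ 44 (mod 53).
Giant steps γ_i = 6·44^i mod 53: γ_0=6, γ_1=52, γ_2=9, γ_3=25, γ_4=40 (in table at j=2).
x = i·n + j = 4·8 + 2 = 34.
Check: 26^34 ≡ 6 (mod 53).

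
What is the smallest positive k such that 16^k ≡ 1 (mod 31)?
5

31 is prime, so ord(16) divides φ(31) = 30.
Divisors of 30: 1, 2, 3, 5, 6, 10, 15, 30.
Repeated squaring: 16^1 ≡ 16, 16^2 ≡ 8, 16^4 ≡ 2, 16^8 ≡ 4, 16^16 ≡ 16 (mod 31).
Test 16^d mod 31 for each divisor d in increasing order:
16^1 ≡ 16
16^2 ≡ 8
16^3 = 16^2·16^1 ≡ 4
16^5 = 16^4·16^1 ≡ 1  ← first divisor giving 1
The order is 5.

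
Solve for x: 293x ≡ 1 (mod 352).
173

gcd(293, 352) = 1, so the inverse exists.
Extended Euclidean algorithm on (352, 293):
352 = 1 × 293 + 59  ⟹  59 = (1)·352 + (-1)·293
293 = 4 × 59 + 57  ⟹  57 = (-4)·352 + (5)·293
59 = 1 × 57 + 2  ⟹  2 = (5)·352 + (-6)·293
57 = 28 × 2 + 1  ⟹  1 = (-144)·352 + (173)·293
So (173)·293 ≡ 1 (mod 352), i.e. 293^(-1) ≡ 173 (mod 352).
Check: 293 × 173 = 50689 ≡ 1 (mod 352)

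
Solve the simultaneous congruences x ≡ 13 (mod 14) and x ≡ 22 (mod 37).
503

Using Chinese Remainder Theorem:
M = 14 × 37 = 518
M1 = 37, M2 = 14
y1 = 37^(-1) mod 14 = 11
y2 = 14^(-1) mod 37 = 8
x = (13×37×11 + 22×14×8) mod 518 = 503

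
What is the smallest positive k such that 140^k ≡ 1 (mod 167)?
166

167 is prime, so ord(140) divides φ(167) = 166.
Divisors of 166: 1, 2, 83, 166.
Repeated squaring: 140^1 ≡ 140, 140^2 ≡ 61, 140^4 ≡ 47, 140^8 ≡ 38, 140^16 ≡ 108, 140^32 ≡ 141, 140^64 ≡ 8, 140^128 ≡ 64 (mod 167).
Test 140^d mod 167 for each divisor d in increasing order:
140^1 ≡ 140
140^2 ≡ 61
140^83 = 140^64·140^16·140^2·140^1 ≡ 166
140^166 = 140^128·140^32·140^4·140^2 ≡ 1  ← first divisor giving 1
The order is 166.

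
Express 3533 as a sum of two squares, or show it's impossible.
13² + 58² (a=13, b=58)

Factorization: 3533 = 3533
By Fermat: n is sum of two squares iff every prime p ≡ 3 (mod 4) appears to even power.
All primes ≡ 3 (mod 4) appear to even power.
Search a = 0, 1, 2, … for 3533 - a² a perfect square: first hit at a = 13: 3533 - 169 = 3364 = 58².
3533 = 13² + 58² = 169 + 3364 ✓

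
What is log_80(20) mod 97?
93

Baby-step giant-step with step n = ⌈√97⌉ = 10.
Baby steps 80^j mod 97 (j:value) for j=0..9: 0:1, 1:80, 2:95, 3:34, 4:4, 5:29, 6:89, 7:39, 8:16, 9:19.
Giant-step multiplier: 80^(-10) ≡ 80^(96-10) = 80^86 ≡ 3 (mod 97).
Giant steps γ_i = 20·3^i mod 97: γ_0=20, γ_1=60, γ_2=83, γ_3=55, γ_4=68, γ_5=10, γ_6=30, γ_7=90, γ_8=76, γ_9=34 (in table at j=3).
x = i·n + j = 9·10 + 3 = 93.
Check: 80^93 ≡ 20 (mod 97).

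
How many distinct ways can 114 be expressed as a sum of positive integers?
952050665

p(n) counts ways to write n as a sum of positive integers (order ignored).
Euler's pentagonal recurrence: p(k) = p(k-1) + p(k-2) - p(k-5) - p(k-7) + p(k-12) + p(k-15) - ... (offsets j(3j∓1)/2, signs ++--, p(0)=1, p(<0)=0).
DP table for k = 0..113: p(0)=1, p(1)=1, p(2)=2, p(3)=3, p(4)=5, p(5)=7, p(6)=11, p(7)=15, p(8)=22, p(9)=30, p(10)=42, p(11)=56, p(12)=77, p(13)=101, p(14)=135, p(15)=176, p(16)=231, p(17)=297, p(18)=385, p(19)=490, p(20)=627, p(21)=792, p(22)=1002, p(23)=1255, p(24)=1575, p(25)=1958, p(26)=2436, p(27)=3010, p(28)=3718, p(29)=4565, p(30)=5604, p(31)=6842, p(32)=8349, p(33)=10143, p(34)=12310, p(35)=14883, p(36)=17977, p(37)=21637, p(38)=26015, p(39)=31185, p(40)=37338, p(41)=44583, p(42)=53174, p(43)=63261, p(44)=75175, p(45)=89134, p(46)=105558, p(47)=124754, p(48)=147273, p(49)=173525, p(50)=204226, p(51)=239943, p(52)=281589, p(53)=329931, p(54)=386155, p(55)=451276, p(56)=526823, p(57)=614154, p(58)=715220, p(59)=831820, p(60)=966467, p(61)=1121505, p(62)=1300156, p(63)=1505499, p(64)=1741630, p(65)=2012558, p(66)=2323520, p(67)=2679689, p(68)=3087735, p(69)=3554345, p(70)=4087968, p(71)=4697205, p(72)=5392783, p(73)=6185689, p(74)=7089500, p(75)=8118264, p(76)=9289091, p(77)=10619863, p(78)=12132164, p(79)=13848650, p(80)=15796476, p(81)=18004327, p(82)=20506255, p(83)=23338469, p(84)=26543660, p(85)=30167357, p(86)=34262962, p(87)=38887673, p(88)=44108109, p(89)=49995925, p(90)=56634173, p(91)=64112359, p(92)=72533807, p(93)=82010177, p(94)=92669720, p(95)=104651419, p(96)=118114304, p(97)=133230930, p(98)=150198136, p(99)=169229875, p(100)=190569292, p(101)=214481126, p(102)=241265379, p(103)=271248950, p(104)=304801365, p(105)=342325709, p(106)=384276336, p(107)=431149389, p(108)=483502844, p(109)=541946240, p(110)=607163746, p(111)=679903203, p(112)=761002156, p(113)=851376628.
Final step: p(114) = p(113) + p(112) - p(109) - p(107) + p(102) + p(99) - p(92) - p(88) + p(79) + p(74) - p(63) - p(57) + p(44) + p(37) - p(22) - p(14)
= 851376628 + 761002156 - 541946240 - 431149389 + 241265379 + 169229875 - 72533807 - 44108109 + 13848650 + 7089500 - 1505499 - 614154 + 75175 + 21637 - 1002 - 135
= 952050665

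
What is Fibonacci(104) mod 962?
499

Matrix identity: Q^n = [[F_(n+1), F_n], [F_n, F_(n-1)]] with Q = [[1,1],[1,0]].
n = 104 = 1101000₂. Square-and-multiply, entries mod 962:
Q^1 = [[1,1],[1,0]]
Q^3 = (Q^1)²·Q = [[3,2],[2,1]]
Q^6 = (Q^3)² = [[13,8],[8,5]]
Q^13 = (Q^6)²·Q = [[377,233],[233,144]]
Q^26 = (Q^13)² = [[170,181],[181,951]]
Q^52 = (Q^26)² = [[93,881],[881,174]]
Q^104 = (Q^52)² = [[780,499],[499,281]]
F_104 mod 962 = Q^104[0][1] = 499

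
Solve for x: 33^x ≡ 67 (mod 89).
40

Baby-step giant-step with step n = ⌈√89⌉ = 10.
Baby steps 33^j mod 89 (j:value) for j=0..9: 0:1, 1:33, 2:21, 3:70, 4:85, 5:46, 6:5, 7:76, 8:16, 9:83.
Giant-step multiplier: 33^(-10) ≡ 33^(88-10) = 33^78 ≡ 40 (mod 89).
Giant steps γ_i = 67·40^i mod 89: γ_0=67, γ_1=10, γ_2=44, γ_3=69, γ_4=1 (in table at j=0).
x = i·n + j = 4·10 + 0 = 40.
Check: 33^40 ≡ 67 (mod 89).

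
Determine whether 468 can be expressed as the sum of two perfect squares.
12² + 18² (a=12, b=18)

Factorization: 468 = 2^2 × 3^2 × 13
By Fermat: n is sum of two squares iff every prime p ≡ 3 (mod 4) appears to even power.
All primes ≡ 3 (mod 4) appear to even power.
Search a = 0, 1, 2, … for 468 - a² a perfect square: first hit at a = 12: 468 - 144 = 324 = 18².
468 = 12² + 18² = 144 + 324 ✓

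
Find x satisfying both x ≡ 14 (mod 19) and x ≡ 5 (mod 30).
185

Using Chinese Remainder Theorem:
M = 19 × 30 = 570
M1 = 30, M2 = 19
y1 = 30^(-1) mod 19 = 7
y2 = 19^(-1) mod 30 = 19
x = (14×30×7 + 5×19×19) mod 570 = 185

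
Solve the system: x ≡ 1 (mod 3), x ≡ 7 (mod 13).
7

Using Chinese Remainder Theorem:
M = 3 × 13 = 39
M1 = 13, M2 = 3
y1 = 13^(-1) mod 3 = 1
y2 = 3^(-1) mod 13 = 9
x = (1×13×1 + 7×3×9) mod 39 = 7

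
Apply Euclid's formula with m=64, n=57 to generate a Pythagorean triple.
(847, 7296, 7345)

Euclid's formula: a = m² - n², b = 2mn, c = m² + n²
m = 64, n = 57
a = 64² - 57² = 4096 - 3249 = 847
b = 2 × 64 × 57 = 7296
c = 64² + 57² = 4096 + 3249 = 7345
Verification: 847² + 7296² = 717409 + 53231616 = 53949025 = 7345² ✓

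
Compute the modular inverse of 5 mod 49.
10

gcd(5, 49) = 1, so the inverse exists.
Extended Euclidean algorithm on (49, 5):
49 = 9 × 5 + 4  ⟹  4 = (1)·49 + (-9)·5
5 = 1 × 4 + 1  ⟹  1 = (-1)·49 + (10)·5
So (10)·5 ≡ 1 (mod 49), i.e. 5^(-1) ≡ 10 (mod 49).
Check: 5 × 10 = 50 ≡ 1 (mod 49)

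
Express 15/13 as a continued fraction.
[1; 6, 2]

Euclidean algorithm steps:
15 = 1 × 13 + 2
13 = 6 × 2 + 1
2 = 2 × 1 + 0
Continued fraction: [1; 6, 2]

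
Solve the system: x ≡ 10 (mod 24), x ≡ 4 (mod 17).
106

Using Chinese Remainder Theorem:
M = 24 × 17 = 408
M1 = 17, M2 = 24
y1 = 17^(-1) mod 24 = 17
y2 = 24^(-1) mod 17 = 5
x = (10×17×17 + 4×24×5) mod 408 = 106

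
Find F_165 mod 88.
82

Matrix identity: Q^n = [[F_(n+1), F_n], [F_n, F_(n-1)]] with Q = [[1,1],[1,0]].
n = 165 = 10100101₂. Square-and-multiply, entries mod 88:
Q^1 = [[1,1],[1,0]]
Q^2 = (Q^1)² = [[2,1],[1,1]]
Q^5 = (Q^2)²·Q = [[8,5],[5,3]]
Q^10 = (Q^5)² = [[1,55],[55,34]]
Q^20 = (Q^10)² = [[34,77],[77,45]]
Q^41 = (Q^20)²·Q = [[56,45],[45,11]]
Q^82 = (Q^41)² = [[57,23],[23,34]]
Q^165 = (Q^82)²·Q = [[63,82],[82,69]]
F_165 mod 88 = Q^165[0][1] = 82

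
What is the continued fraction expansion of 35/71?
[0; 2, 35]

Euclidean algorithm steps:
35 = 0 × 71 + 35
71 = 2 × 35 + 1
35 = 35 × 1 + 0
Continued fraction: [0; 2, 35]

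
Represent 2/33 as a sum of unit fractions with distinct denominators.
1/17 + 1/561

Greedy algorithm:
2/33: ceiling(33/2) = 17, use 1/17
1/561: ceiling(561/1) = 561, use 1/561
Result: 2/33 = 1/17 + 1/561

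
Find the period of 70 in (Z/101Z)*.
50

101 is prime, so ord(70) divides φ(101) = 100.
Divisors of 100: 1, 2, 4, 5, 10, 20, 25, 50, 100.
Repeated squaring: 70^1 ≡ 70, 70^2 ≡ 52, 70^4 ≡ 78, 70^8 ≡ 24, 70^16 ≡ 71, 70^32 ≡ 92, 70^64 ≡ 81 (mod 101).
Test 70^d mod 101 for each divisor d in increasing order:
70^1 ≡ 70
70^2 ≡ 52
70^4 ≡ 78
70^5 = 70^4·70^1 ≡ 6
70^10 = 70^8·70^2 ≡ 36
70^20 = 70^16·70^4 ≡ 84
70^25 = 70^16·70^8·70^1 ≡ 100
70^50 = 70^32·70^16·70^2 ≡ 1  ← first divisor giving 1
The order is 50.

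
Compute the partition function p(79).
13848650

p(n) counts ways to write n as a sum of positive integers (order ignored).
Euler's pentagonal recurrence: p(k) = p(k-1) + p(k-2) - p(k-5) - p(k-7) + p(k-12) + p(k-15) - ... (offsets j(3j∓1)/2, signs ++--, p(0)=1, p(<0)=0).
DP table for k = 0..78: p(0)=1, p(1)=1, p(2)=2, p(3)=3, p(4)=5, p(5)=7, p(6)=11, p(7)=15, p(8)=22, p(9)=30, p(10)=42, p(11)=56, p(12)=77, p(13)=101, p(14)=135, p(15)=176, p(16)=231, p(17)=297, p(18)=385, p(19)=490, p(20)=627, p(21)=792, p(22)=1002, p(23)=1255, p(24)=1575, p(25)=1958, p(26)=2436, p(27)=3010, p(28)=3718, p(29)=4565, p(30)=5604, p(31)=6842, p(32)=8349, p(33)=10143, p(34)=12310, p(35)=14883, p(36)=17977, p(37)=21637, p(38)=26015, p(39)=31185, p(40)=37338, p(41)=44583, p(42)=53174, p(43)=63261, p(44)=75175, p(45)=89134, p(46)=105558, p(47)=124754, p(48)=147273, p(49)=173525, p(50)=204226, p(51)=239943, p(52)=281589, p(53)=329931, p(54)=386155, p(55)=451276, p(56)=526823, p(57)=614154, p(58)=715220, p(59)=831820, p(60)=966467, p(61)=1121505, p(62)=1300156, p(63)=1505499, p(64)=1741630, p(65)=2012558, p(66)=2323520, p(67)=2679689, p(68)=3087735, p(69)=3554345, p(70)=4087968, p(71)=4697205, p(72)=5392783, p(73)=6185689, p(74)=7089500, p(75)=8118264, p(76)=9289091, p(77)=10619863, p(78)=12132164.
Final step: p(79) = p(78) + p(77) - p(74) - p(72) + p(67) + p(64) - p(57) - p(53) + p(44) + p(39) - p(28) - p(22) + p(9) + p(2)
= 12132164 + 10619863 - 7089500 - 5392783 + 2679689 + 1741630 - 614154 - 329931 + 75175 + 31185 - 3718 - 1002 + 30 + 2
= 13848650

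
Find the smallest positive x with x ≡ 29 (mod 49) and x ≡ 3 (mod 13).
29

Using Chinese Remainder Theorem:
M = 49 × 13 = 637
M1 = 13, M2 = 49
y1 = 13^(-1) mod 49 = 34
y2 = 49^(-1) mod 13 = 4
x = (29×13×34 + 3×49×4) mod 637 = 29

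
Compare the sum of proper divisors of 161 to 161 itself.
deficient

Proper divisors of 161: sum = 1 + 7 + 23 = 31
Since 31 < 161, 161 is deficient.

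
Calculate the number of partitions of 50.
204226

p(n) counts ways to write n as a sum of positive integers (order ignored).
Euler's pentagonal recurrence: p(k) = p(k-1) + p(k-2) - p(k-5) - p(k-7) + p(k-12) + p(k-15) - ... (offsets j(3j∓1)/2, signs ++--, p(0)=1, p(<0)=0).
DP table for k = 0..49: p(0)=1, p(1)=1, p(2)=2, p(3)=3, p(4)=5, p(5)=7, p(6)=11, p(7)=15, p(8)=22, p(9)=30, p(10)=42, p(11)=56, p(12)=77, p(13)=101, p(14)=135, p(15)=176, p(16)=231, p(17)=297, p(18)=385, p(19)=490, p(20)=627, p(21)=792, p(22)=1002, p(23)=1255, p(24)=1575, p(25)=1958, p(26)=2436, p(27)=3010, p(28)=3718, p(29)=4565, p(30)=5604, p(31)=6842, p(32)=8349, p(33)=10143, p(34)=12310, p(35)=14883, p(36)=17977, p(37)=21637, p(38)=26015, p(39)=31185, p(40)=37338, p(41)=44583, p(42)=53174, p(43)=63261, p(44)=75175, p(45)=89134, p(46)=105558, p(47)=124754, p(48)=147273, p(49)=173525.
Final step: p(50) = p(49) + p(48) - p(45) - p(43) + p(38) + p(35) - p(28) - p(24) + p(15) + p(10)
= 173525 + 147273 - 89134 - 63261 + 26015 + 14883 - 3718 - 1575 + 176 + 42
= 204226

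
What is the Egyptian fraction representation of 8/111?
1/14 + 1/1554

Greedy algorithm:
8/111: ceiling(111/8) = 14, use 1/14
1/1554: ceiling(1554/1) = 1554, use 1/1554
Result: 8/111 = 1/14 + 1/1554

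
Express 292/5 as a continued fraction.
[58; 2, 2]

Euclidean algorithm steps:
292 = 58 × 5 + 2
5 = 2 × 2 + 1
2 = 2 × 1 + 0
Continued fraction: [58; 2, 2]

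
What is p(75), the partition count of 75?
8118264

p(n) counts ways to write n as a sum of positive integers (order ignored).
Euler's pentagonal recurrence: p(k) = p(k-1) + p(k-2) - p(k-5) - p(k-7) + p(k-12) + p(k-15) - ... (offsets j(3j∓1)/2, signs ++--, p(0)=1, p(<0)=0).
DP table for k = 0..74: p(0)=1, p(1)=1, p(2)=2, p(3)=3, p(4)=5, p(5)=7, p(6)=11, p(7)=15, p(8)=22, p(9)=30, p(10)=42, p(11)=56, p(12)=77, p(13)=101, p(14)=135, p(15)=176, p(16)=231, p(17)=297, p(18)=385, p(19)=490, p(20)=627, p(21)=792, p(22)=1002, p(23)=1255, p(24)=1575, p(25)=1958, p(26)=2436, p(27)=3010, p(28)=3718, p(29)=4565, p(30)=5604, p(31)=6842, p(32)=8349, p(33)=10143, p(34)=12310, p(35)=14883, p(36)=17977, p(37)=21637, p(38)=26015, p(39)=31185, p(40)=37338, p(41)=44583, p(42)=53174, p(43)=63261, p(44)=75175, p(45)=89134, p(46)=105558, p(47)=124754, p(48)=147273, p(49)=173525, p(50)=204226, p(51)=239943, p(52)=281589, p(53)=329931, p(54)=386155, p(55)=451276, p(56)=526823, p(57)=614154, p(58)=715220, p(59)=831820, p(60)=966467, p(61)=1121505, p(62)=1300156, p(63)=1505499, p(64)=1741630, p(65)=2012558, p(66)=2323520, p(67)=2679689, p(68)=3087735, p(69)=3554345, p(70)=4087968, p(71)=4697205, p(72)=5392783, p(73)=6185689, p(74)=7089500.
Final step: p(75) = p(74) + p(73) - p(70) - p(68) + p(63) + p(60) - p(53) - p(49) + p(40) + p(35) - p(24) - p(18) + p(5)
= 7089500 + 6185689 - 4087968 - 3087735 + 1505499 + 966467 - 329931 - 173525 + 37338 + 14883 - 1575 - 385 + 7
= 8118264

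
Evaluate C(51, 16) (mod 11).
7

Using Lucas' theorem:
Write n=51 and k=16 in base 11:
n in base 11: [4, 7]
k in base 11: [1, 5]
C(51,16) mod 11 = ∏ C(n_i, k_i) mod 11
Digit binomials (mod 11): C(4,1) = 4; C(7,5) = 21 ≡ 10
Product: 4 × 10 = 40 ≡ 7 (mod 11)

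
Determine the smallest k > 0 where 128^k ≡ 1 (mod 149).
148

149 is prime, so ord(128) divides φ(149) = 148.
Divisors of 148: 1, 2, 4, 37, 74, 148.
Repeated squaring: 128^1 ≡ 128, 128^2 ≡ 143, 128^4 ≡ 36, 128^8 ≡ 104, 128^16 ≡ 88, 128^32 ≡ 145, 128^64 ≡ 16, 128^128 ≡ 107 (mod 149).
Test 128^d mod 149 for each divisor d in increasing order:
128^1 ≡ 128
128^2 ≡ 143
128^4 ≡ 36
128^37 = 128^32·128^4·128^1 ≡ 44
128^74 = 128^64·128^8·128^2 ≡ 148
128^148 = 128^128·128^16·128^4 ≡ 1  ← first divisor giving 1
The order is 148.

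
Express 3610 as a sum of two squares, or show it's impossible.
19² + 57² (a=19, b=57)

Factorization: 3610 = 2 × 5 × 19^2
By Fermat: n is sum of two squares iff every prime p ≡ 3 (mod 4) appears to even power.
All primes ≡ 3 (mod 4) appear to even power.
Search a = 0, 1, 2, … for 3610 - a² a perfect square: first hit at a = 19: 3610 - 361 = 3249 = 57².
3610 = 19² + 57² = 361 + 3249 ✓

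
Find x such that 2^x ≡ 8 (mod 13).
3

Baby-step giant-step with step n = ⌈√13⌉ = 4.
Baby steps 2^j mod 13 (j:value) for j=0..3: 0:1, 1:2, 2:4, 3:8.
h = 8 is already in the table at j=3, so x = 3.
Check: 2^3 ≡ 8 (mod 13).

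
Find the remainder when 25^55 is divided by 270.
25

Repeated squaring. Binary of 55 = 110111.
25^1 ≡ 25 (mod 270); 25^2 ≡ 85 (mod 270); 25^4 ≡ 205 (mod 270); 25^8 ≡ 175 (mod 270); 25^16 ≡ 115 (mod 270); 25^32 ≡ 265 (mod 270)
25^55 = 25^1 × 25^2 × 25^4 × 25^16 × 25^32 ≡ 25 (mod 270)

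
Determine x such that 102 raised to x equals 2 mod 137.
114

Baby-step giant-step with step n = ⌈√137⌉ = 12.
Baby steps 102^j mod 137 (j:value) for j=0..11: 0:1, 1:102, 2:129, 3:6, 4:64, 5:89, 6:36, 7:110, 8:123, 9:79, 10:112, 11:53.
Giant-step multiplier: 102^(-12) ≡ 102^(136-12) = 102^124 ≡ 87 (mod 137).
Giant steps γ_i = 2·87^i mod 137: γ_0=2, γ_1=37, γ_2=68, γ_3=25, γ_4=120, γ_5=28, γ_6=107, γ_7=130, γ_8=76, γ_9=36 (in table at j=6).
x = i·n + j = 9·12 + 6 = 114.
Check: 102^114 ≡ 2 (mod 137).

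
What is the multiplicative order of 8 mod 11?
10

11 is prime, so ord(8) divides φ(11) = 10.
Divisors of 10: 1, 2, 5, 10.
Repeated squaring: 8^1 ≡ 8, 8^2 ≡ 9, 8^4 ≡ 4, 8^8 ≡ 5 (mod 11).
Test 8^d mod 11 for each divisor d in increasing order:
8^1 ≡ 8
8^2 ≡ 9
8^5 = 8^4·8^1 ≡ 10
8^10 = 8^8·8^2 ≡ 1  ← first divisor giving 1
The order is 10.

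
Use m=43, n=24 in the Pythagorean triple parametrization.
(1273, 2064, 2425)

Euclid's formula: a = m² - n², b = 2mn, c = m² + n²
m = 43, n = 24
a = 43² - 24² = 1849 - 576 = 1273
b = 2 × 43 × 24 = 2064
c = 43² + 24² = 1849 + 576 = 2425
Verification: 1273² + 2064² = 1620529 + 4260096 = 5880625 = 2425² ✓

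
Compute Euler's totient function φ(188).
92

188 = 2^2 × 47
φ(n) = n × ∏(1 - 1/p) for each prime p dividing n
φ(188) = 188 × (1 - 1/2) × (1 - 1/47) = 92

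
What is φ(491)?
490

491 = 491
φ(n) = n × ∏(1 - 1/p) for each prime p dividing n
φ(491) = 491 × (1 - 1/491) = 490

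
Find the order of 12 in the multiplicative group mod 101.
100

101 is prime, so ord(12) divides φ(101) = 100.
Divisors of 100: 1, 2, 4, 5, 10, 20, 25, 50, 100.
Repeated squaring: 12^1 ≡ 12, 12^2 ≡ 43, 12^4 ≡ 31, 12^8 ≡ 52, 12^16 ≡ 78, 12^32 ≡ 24, 12^64 ≡ 71 (mod 101).
Test 12^d mod 101 for each divisor d in increasing order:
12^1 ≡ 12
12^2 ≡ 43
12^4 ≡ 31
12^5 = 12^4·12^1 ≡ 69
12^10 = 12^8·12^2 ≡ 14
12^20 = 12^16·12^4 ≡ 95
12^25 = 12^16·12^8·12^1 ≡ 91
12^50 = 12^32·12^16·12^2 ≡ 100
12^100 = 12^64·12^32·12^4 ≡ 1  ← first divisor giving 1
The order is 100.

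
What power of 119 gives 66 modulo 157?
149

Baby-step giant-step with step n = ⌈√157⌉ = 13.
Baby steps 119^j mod 157 (j:value) for j=0..12: 0:1, 1:119, 2:31, 3:78, 4:19, 5:63, 6:118, 7:69, 8:47, 9:98, 10:44, 11:55, 12:108.
Giant-step multiplier: 119^(-13) ≡ 119^(156-13) = 119^143 ≡ 107 (mod 157).
Giant steps γ_i = 66·107^i mod 157: γ_0=66, γ_1=154, γ_2=150, γ_3=36, γ_4=84, γ_5=39, γ_6=91, γ_7=3, γ_8=7, γ_9=121, γ_10=73, γ_11=118 (in table at j=6).
x = i·n + j = 11·13 + 6 = 149.
Check: 119^149 ≡ 66 (mod 157).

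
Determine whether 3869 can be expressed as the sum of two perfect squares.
5² + 62² (a=5, b=62)

Factorization: 3869 = 53 × 73
By Fermat: n is sum of two squares iff every prime p ≡ 3 (mod 4) appears to even power.
All primes ≡ 3 (mod 4) appear to even power.
Search a = 0, 1, 2, … for 3869 - a² a perfect square: first hit at a = 5: 3869 - 25 = 3844 = 62².
3869 = 5² + 62² = 25 + 3844 ✓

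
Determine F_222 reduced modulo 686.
146

Matrix identity: Q^n = [[F_(n+1), F_n], [F_n, F_(n-1)]] with Q = [[1,1],[1,0]].
n = 222 = 11011110₂. Square-and-multiply, entries mod 686:
Q^1 = [[1,1],[1,0]]
Q^3 = (Q^1)²·Q = [[3,2],[2,1]]
Q^6 = (Q^3)² = [[13,8],[8,5]]
Q^13 = (Q^6)²·Q = [[377,233],[233,144]]
Q^27 = (Q^13)²·Q = [[193,222],[222,657]]
Q^55 = (Q^27)²·Q = [[147,97],[97,50]]
Q^111 = (Q^55)²·Q = [[49,148],[148,587]]
Q^222 = (Q^111)² = [[295,146],[146,149]]
F_222 mod 686 = Q^222[0][1] = 146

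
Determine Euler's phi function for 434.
180

434 = 2 × 7 × 31
φ(n) = n × ∏(1 - 1/p) for each prime p dividing n
φ(434) = 434 × (1 - 1/2) × (1 - 1/7) × (1 - 1/31) = 180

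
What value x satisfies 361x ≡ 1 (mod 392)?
177

gcd(361, 392) = 1, so the inverse exists.
Extended Euclidean algorithm on (392, 361):
392 = 1 × 361 + 31  ⟹  31 = (1)·392 + (-1)·361
361 = 11 × 31 + 20  ⟹  20 = (-11)·392 + (12)·361
31 = 1 × 20 + 11  ⟹  11 = (12)·392 + (-13)·361
20 = 1 × 11 + 9  ⟹  9 = (-23)·392 + (25)·361
11 = 1 × 9 + 2  ⟹  2 = (35)·392 + (-38)·361
9 = 4 × 2 + 1  ⟹  1 = (-163)·392 + (177)·361
So (177)·361 ≡ 1 (mod 392), i.e. 361^(-1) ≡ 177 (mod 392).
Check: 361 × 177 = 63897 ≡ 1 (mod 392)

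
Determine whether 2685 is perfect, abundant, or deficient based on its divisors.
deficient

Proper divisors of 2685: sum = 1 + 3 + 5 + 15 + 179 + 537 + 895 = 1635
Since 1635 < 2685, 2685 is deficient.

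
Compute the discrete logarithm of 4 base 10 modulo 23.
16

Baby-step giant-step with step n = ⌈√23⌉ = 5.
Baby steps 10^j mod 23 (j:value) for j=0..4: 0:1, 1:10, 2:8, 3:11, 4:18.
Giant-step multiplier: 10^(-5) ≡ 10^(22-5) = 10^17 ≡ 17 (mod 23).
Giant steps γ_i = 4·17^i mod 23: γ_0=4, γ_1=22, γ_2=6, γ_3=10 (in table at j=1).
x = i·n + j = 3·5 + 1 = 16.
Check: 10^16 ≡ 4 (mod 23).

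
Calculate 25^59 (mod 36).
13

Repeated squaring. Binary of 59 = 111011.
25^1 ≡ 25 (mod 36); 25^2 ≡ 13 (mod 36); 25^4 ≡ 25 (mod 36); 25^8 ≡ 13 (mod 36); 25^16 ≡ 25 (mod 36); 25^32 ≡ 13 (mod 36)
25^59 = 25^1 × 25^2 × 25^8 × 25^16 × 25^32 ≡ 13 (mod 36)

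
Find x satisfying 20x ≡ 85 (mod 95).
x ≡ 9 (mod 19)

gcd(20, 95) = 5, which divides 85, so solutions exist.
Divide through by 5: 4x ≡ 17 (mod 19).
Find 4^(-1) mod 19 by the extended Euclidean algorithm:
19 = 4 × 4 + 3  ⟹  3 = (1)·19 + (-4)·4
4 = 1 × 3 + 1  ⟹  1 = (-1)·19 + (5)·4
So (5)·4 ≡ 1 (mod 19), i.e. 4^(-1) ≡ 5 (mod 19).
x ≡ 5 × 17 = 85 ≡ 9 (mod 19).
Check: 20 × 9 = 180 ≡ 85 (mod 95).
x ≡ 9 (mod 19), giving 5 solutions mod 95.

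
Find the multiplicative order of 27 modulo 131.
65

131 is prime, so ord(27) divides φ(131) = 130.
Divisors of 130: 1, 2, 5, 10, 13, 26, 65, 130.
Repeated squaring: 27^1 ≡ 27, 27^2 ≡ 74, 27^4 ≡ 105, 27^8 ≡ 21, 27^16 ≡ 48, 27^32 ≡ 77, 27^64 ≡ 34, 27^128 ≡ 108 (mod 131).
Test 27^d mod 131 for each divisor d in increasing order:
27^1 ≡ 27
27^2 ≡ 74
27^5 = 27^4·27^1 ≡ 84
27^10 = 27^8·27^2 ≡ 113
27^13 = 27^8·27^4·27^1 ≡ 61
27^26 = 27^16·27^8·27^2 ≡ 53
27^65 = 27^64·27^1 ≡ 1  ← first divisor giving 1
The order is 65.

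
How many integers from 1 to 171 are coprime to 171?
108

171 = 3^2 × 19
φ(n) = n × ∏(1 - 1/p) for each prime p dividing n
φ(171) = 171 × (1 - 1/3) × (1 - 1/19) = 108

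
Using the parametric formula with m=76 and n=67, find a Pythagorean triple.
(1287, 10184, 10265)

Euclid's formula: a = m² - n², b = 2mn, c = m² + n²
m = 76, n = 67
a = 76² - 67² = 5776 - 4489 = 1287
b = 2 × 76 × 67 = 10184
c = 76² + 67² = 5776 + 4489 = 10265
Verification: 1287² + 10184² = 1656369 + 103713856 = 105370225 = 10265² ✓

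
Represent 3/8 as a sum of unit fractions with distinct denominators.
1/3 + 1/24

Greedy algorithm:
3/8: ceiling(8/3) = 3, use 1/3
1/24: ceiling(24/1) = 24, use 1/24
Result: 3/8 = 1/3 + 1/24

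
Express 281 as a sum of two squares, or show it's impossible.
5² + 16² (a=5, b=16)

Factorization: 281 = 281
By Fermat: n is sum of two squares iff every prime p ≡ 3 (mod 4) appears to even power.
All primes ≡ 3 (mod 4) appear to even power.
Search a = 0, 1, 2, … for 281 - a² a perfect square: first hit at a = 5: 281 - 25 = 256 = 16².
281 = 5² + 16² = 25 + 256 ✓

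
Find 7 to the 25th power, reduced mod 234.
7

Repeated squaring. Binary of 25 = 11001.
7^1 ≡ 7 (mod 234); 7^2 ≡ 49 (mod 234); 7^4 ≡ 61 (mod 234); 7^8 ≡ 211 (mod 234); 7^16 ≡ 61 (mod 234)
7^25 = 7^1 × 7^8 × 7^16 ≡ 7 (mod 234)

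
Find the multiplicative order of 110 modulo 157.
78

157 is prime, so ord(110) divides φ(157) = 156.
Divisors of 156: 1, 2, 3, 4, 6, 12, 13, 26, 39, 52, 78, 156.
Repeated squaring: 110^1 ≡ 110, 110^2 ≡ 11, 110^4 ≡ 121, 110^8 ≡ 40, 110^16 ≡ 30, 110^32 ≡ 115, 110^64 ≡ 37, 110^128 ≡ 113 (mod 157).
Test 110^d mod 157 for each divisor d in increasing order:
110^1 ≡ 110
110^2 ≡ 11
110^3 = 110^2·110^1 ≡ 111
110^4 ≡ 121
110^6 = 110^4·110^2 ≡ 75
110^12 = 110^8·110^4 ≡ 130
110^13 = 110^8·110^4·110^1 ≡ 13
110^26 = 110^16·110^8·110^2 ≡ 12
110^39 = 110^32·110^4·110^2·110^1 ≡ 156
110^52 = 110^32·110^16·110^4 ≡ 144
110^78 = 110^64·110^8·110^4·110^2 ≡ 1  ← first divisor giving 1
The order is 78.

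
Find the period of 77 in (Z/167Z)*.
83

167 is prime, so ord(77) divides φ(167) = 166.
Divisors of 166: 1, 2, 83, 166.
Repeated squaring: 77^1 ≡ 77, 77^2 ≡ 84, 77^4 ≡ 42, 77^8 ≡ 94, 77^16 ≡ 152, 77^32 ≡ 58, 77^64 ≡ 24, 77^128 ≡ 75 (mod 167).
Test 77^d mod 167 for each divisor d in increasing order:
77^1 ≡ 77
77^2 ≡ 84
77^83 = 77^64·77^16·77^2·77^1 ≡ 1  ← first divisor giving 1
The order is 83.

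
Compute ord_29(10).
28

29 is prime, so ord(10) divides φ(29) = 28.
Divisors of 28: 1, 2, 4, 7, 14, 28.
Repeated squaring: 10^1 ≡ 10, 10^2 ≡ 13, 10^4 ≡ 24, 10^8 ≡ 25, 10^16 ≡ 16 (mod 29).
Test 10^d mod 29 for each divisor d in increasing order:
10^1 ≡ 10
10^2 ≡ 13
10^4 ≡ 24
10^7 = 10^4·10^2·10^1 ≡ 17
10^14 = 10^8·10^4·10^2 ≡ 28
10^28 = 10^16·10^8·10^4 ≡ 1  ← first divisor giving 1
The order is 28.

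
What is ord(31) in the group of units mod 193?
96

193 is prime, so ord(31) divides φ(193) = 192.
Divisors of 192: 1, 2, 3, 4, 6, 8, 12, 16, 24, 32, 48, 64, 96, 192.
Repeated squaring: 31^1 ≡ 31, 31^2 ≡ 189, 31^4 ≡ 16, 31^8 ≡ 63, 31^16 ≡ 109, 31^32 ≡ 108, 31^64 ≡ 84, 31^128 ≡ 108 (mod 193).
Test 31^d mod 193 for each divisor d in increasing order:
31^1 ≡ 31
31^2 ≡ 189
31^3 = 31^2·31^1 ≡ 69
31^4 ≡ 16
31^6 = 31^4·31^2 ≡ 129
31^8 ≡ 63
31^12 = 31^8·31^4 ≡ 43
31^16 ≡ 109
31^24 = 31^16·31^8 ≡ 112
31^32 ≡ 108
31^48 = 31^32·31^16 ≡ 192
31^64 ≡ 84
31^96 = 31^64·31^32 ≡ 1  ← first divisor giving 1
The order is 96.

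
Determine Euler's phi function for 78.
24

78 = 2 × 3 × 13
φ(n) = n × ∏(1 - 1/p) for each prime p dividing n
φ(78) = 78 × (1 - 1/2) × (1 - 1/3) × (1 - 1/13) = 24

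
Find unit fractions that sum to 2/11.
1/6 + 1/66

Greedy algorithm:
2/11: ceiling(11/2) = 6, use 1/6
1/66: ceiling(66/1) = 66, use 1/66
Result: 2/11 = 1/6 + 1/66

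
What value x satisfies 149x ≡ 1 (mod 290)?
109

gcd(149, 290) = 1, so the inverse exists.
Extended Euclidean algorithm on (290, 149):
290 = 1 × 149 + 141  ⟹  141 = (1)·290 + (-1)·149
149 = 1 × 141 + 8  ⟹  8 = (-1)·290 + (2)·149
141 = 17 × 8 + 5  ⟹  5 = (18)·290 + (-35)·149
8 = 1 × 5 + 3  ⟹  3 = (-19)·290 + (37)·149
5 = 1 × 3 + 2  ⟹  2 = (37)·290 + (-72)·149
3 = 1 × 2 + 1  ⟹  1 = (-56)·290 + (109)·149
So (109)·149 ≡ 1 (mod 290), i.e. 149^(-1) ≡ 109 (mod 290).
Check: 149 × 109 = 16241 ≡ 1 (mod 290)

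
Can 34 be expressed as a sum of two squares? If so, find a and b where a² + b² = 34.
3² + 5² (a=3, b=5)

Factorization: 34 = 2 × 17
By Fermat: n is sum of two squares iff every prime p ≡ 3 (mod 4) appears to even power.
All primes ≡ 3 (mod 4) appear to even power.
Search a = 0, 1, 2, … for 34 - a² a perfect square: first hit at a = 3: 34 - 9 = 25 = 5².
34 = 3² + 5² = 9 + 25 ✓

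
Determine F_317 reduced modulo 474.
5

Matrix identity: Q^n = [[F_(n+1), F_n], [F_n, F_(n-1)]] with Q = [[1,1],[1,0]].
n = 317 = 100111101₂. Square-and-multiply, entries mod 474:
Q^1 = [[1,1],[1,0]]
Q^2 = (Q^1)² = [[2,1],[1,1]]
Q^4 = (Q^2)² = [[5,3],[3,2]]
Q^9 = (Q^4)²·Q = [[55,34],[34,21]]
Q^19 = (Q^9)²·Q = [[129,389],[389,214]]
Q^39 = (Q^19)²·Q = [[399,166],[166,233]]
Q^79 = (Q^39)²·Q = [[159,1],[1,158]]
Q^158 = (Q^79)² = [[160,317],[317,317]]
Q^317 = (Q^158)²·Q = [[8,5],[5,3]]
F_317 mod 474 = Q^317[0][1] = 5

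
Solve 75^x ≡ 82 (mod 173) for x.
39

Baby-step giant-step with step n = ⌈√173⌉ = 14.
Baby steps 75^j mod 173 (j:value) for j=0..13: 0:1, 1:75, 2:89, 3:101, 4:136, 5:166, 6:167, 7:69, 8:158, 9:86, 10:49, 11:42, 12:36, 13:105.
Giant-step multiplier: 75^(-14) ≡ 75^(172-14) = 75^158 ≡ 25 (mod 173).
Giant steps γ_i = 82·25^i mod 173: γ_0=82, γ_1=147, γ_2=42 (in table at j=11).
x = i·n + j = 2·14 + 11 = 39.
Check: 75^39 ≡ 82 (mod 173).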